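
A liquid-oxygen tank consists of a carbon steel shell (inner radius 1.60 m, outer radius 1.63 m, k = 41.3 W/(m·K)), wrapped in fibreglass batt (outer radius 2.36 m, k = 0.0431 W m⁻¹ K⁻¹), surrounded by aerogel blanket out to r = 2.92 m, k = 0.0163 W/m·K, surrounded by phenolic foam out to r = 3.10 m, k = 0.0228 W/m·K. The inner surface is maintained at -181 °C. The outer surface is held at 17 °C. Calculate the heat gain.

Q = 242 W

Treat each layer as a resistance in series:
  R_carbon steel = (1/1.60 − 1/1.63)/(4πk) = 0.01150/(4π·41.3) = 2.216×10^-5 K/W
  R_fibreglass batt = (1/1.63 − 1/2.36)/(4πk) = 0.1898/(4π·0.0431) = 0.3504 K/W
  R_aerogel blanket = (1/2.36 − 1/2.92)/(4πk) = 0.08126/(4π·0.0163) = 0.3967 K/W
  R_phenolic foam = (1/2.92 − 1/3.10)/(4πk) = 0.01989/(4π·0.0228) = 0.06940 K/W
ΣR = 2.216×10^-5 + 0.3504 + 0.3967 + 0.06940 = 0.8165 K/W
Q = ΔT/ΣR = (-181 °C − 17 °C)/0.8165 = -242 W
(Negative Q ⇒ heat flows inward; heat gain = 242 W.)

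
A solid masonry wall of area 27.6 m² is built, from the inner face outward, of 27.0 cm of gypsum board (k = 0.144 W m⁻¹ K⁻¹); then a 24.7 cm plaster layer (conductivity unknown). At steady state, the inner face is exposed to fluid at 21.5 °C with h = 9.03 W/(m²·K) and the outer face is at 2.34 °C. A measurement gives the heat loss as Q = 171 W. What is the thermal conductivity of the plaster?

k = 0.223 W/m·K

ΣR = ΔT/Q = |21.5 − 2.34|/171 = 0.1120 K/W
Known resistances:
  R_conv,in = 1/(hA) = 1/(9.03·27.6) = 0.004012 K/W
  R_gypsum board = L/(kA) = 0.270/(0.144·27.6) = 0.06793 K/W
R_plaster = ΣR − ΣR_known = 0.1120 − 0.07194 = 0.04006 K/W
L/(kA) = 0.04006 ⇒ k = 0.247/(0.04006·27.6) = 0.223 W/m·K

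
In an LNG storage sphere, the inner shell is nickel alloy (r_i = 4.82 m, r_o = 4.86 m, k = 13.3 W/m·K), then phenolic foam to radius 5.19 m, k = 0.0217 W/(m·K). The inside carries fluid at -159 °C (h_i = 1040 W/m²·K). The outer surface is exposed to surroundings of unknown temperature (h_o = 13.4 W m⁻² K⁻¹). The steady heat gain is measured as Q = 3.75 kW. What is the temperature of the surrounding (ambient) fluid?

Sum the resistances:
  R_conv,in = 1/(4πr²h) = 1/(4π·4.82²·1040) = 3.294×10^-6 K/W
  R_nickel alloy = (1/4.82 − 1/4.86)/(4πk) = 0.001708/(4π·13.3) = 1.022×10^-5 K/W
  R_phenolic foam = (1/4.86 − 1/5.19)/(4πk) = 0.01308/(4π·0.0217) = 0.04798 K/W
  R_conv,out = 1/(4πr²h) = 1/(4π·5.19²·13.4) = 2.205×10^-4 K/W
ΣR = 0.04821 K/W
ΔT = Q·ΣR = 3750 × 0.04821 = 180.8 K
Heat flows inward, so T_out = T_in + ΔT = -159 + 180.8 = 21.8 °C

T_out = 21.8 °C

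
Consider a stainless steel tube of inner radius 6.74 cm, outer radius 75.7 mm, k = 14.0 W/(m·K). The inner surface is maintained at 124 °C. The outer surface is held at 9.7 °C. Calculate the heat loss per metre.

Q' = 86.6 kW/m

Q' = 2πk·ΔT/ln(r₂/r₁) = 2π × 14.0 × 114.3 / ln(0.0757/0.0674) = 86600 W/m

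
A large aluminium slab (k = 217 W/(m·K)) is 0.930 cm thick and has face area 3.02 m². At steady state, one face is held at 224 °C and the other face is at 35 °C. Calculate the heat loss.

Q = kA·ΔT/L = 217 × 3.02 × |224 °C − 35 °C| / 0.00930 = 1.33×10^7 W

Q = 13300 kW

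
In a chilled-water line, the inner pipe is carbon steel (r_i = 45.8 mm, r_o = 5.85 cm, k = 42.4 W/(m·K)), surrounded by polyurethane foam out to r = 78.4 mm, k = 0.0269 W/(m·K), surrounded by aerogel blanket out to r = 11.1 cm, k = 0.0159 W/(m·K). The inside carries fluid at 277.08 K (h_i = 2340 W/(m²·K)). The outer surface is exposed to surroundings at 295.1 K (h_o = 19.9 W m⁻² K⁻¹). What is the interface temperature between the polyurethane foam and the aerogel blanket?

T = 282.99 K

Treat each layer as a resistance in series:
  R'_conv,in = 1/(2πr h) = 1/(2π·0.0458·2340) = 0.001485 m·K/W
  R'_carbon steel = ln(0.0585/0.0458)/(2πk) = 0.2447/(2π·42.4) = 9.187×10^-4 m·K/W
  R'_polyurethane foam = ln(0.0784/0.0585)/(2πk) = 0.2928/(2π·0.0269) = 1.732 m·K/W
  R'_aerogel blanket = ln(0.111/0.0784)/(2πk) = 0.3477/(2π·0.0159) = 3.480 m·K/W
  R'_conv,out = 1/(2πr h) = 1/(2π·0.111·19.9) = 0.07205 m·K/W
ΣR = 0.001485 + 9.187×10^-4 + 1.732 + 3.480 + 0.07205 = 5.286 m·K/W
Q' = ΔT/ΣR = (277.08 K − 295.1 K)/5.286 = -3.409 W/m
From the inner boundary to the polyurethane foam/aerogel blanket interface, ΣR_partial = 1.734 m·K/W.
T_interface = T_in − Q'·ΣR_partial = 277.08 K − (-3.409)(1.734) = 282.99 K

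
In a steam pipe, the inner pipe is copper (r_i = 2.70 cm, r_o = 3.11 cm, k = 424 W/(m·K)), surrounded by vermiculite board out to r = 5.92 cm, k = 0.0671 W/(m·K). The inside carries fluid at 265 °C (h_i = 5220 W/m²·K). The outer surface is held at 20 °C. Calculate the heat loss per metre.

Q' = 160 W/m

Resistance network (inner→outer):
  R'_conv,in = 1/(2πr h) = 1/(2π·0.0270·5220) = 0.001129 m·K/W
  R'_copper = ln(0.0311/0.0270)/(2πk) = 0.1414/(2π·424) = 5.307×10^-5 m·K/W
  R'_vermiculite board = ln(0.0592/0.0311)/(2πk) = 0.6437/(2π·0.0671) = 1.527 m·K/W
ΣR = 0.001129 + 5.307×10^-5 + 1.527 = 1.528 m·K/W
Q' = ΔT/ΣR = (265 °C − 20 °C)/1.528 = 160 W/m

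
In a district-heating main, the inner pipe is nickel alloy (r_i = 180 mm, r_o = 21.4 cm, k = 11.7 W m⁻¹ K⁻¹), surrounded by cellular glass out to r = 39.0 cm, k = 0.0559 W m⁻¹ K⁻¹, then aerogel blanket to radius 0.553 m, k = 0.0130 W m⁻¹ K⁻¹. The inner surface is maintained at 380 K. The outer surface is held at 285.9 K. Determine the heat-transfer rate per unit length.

Q' = 15.7 W/m

Treat each layer as a resistance in series:
  R'_nickel alloy = ln(0.214/0.180)/(2πk) = 0.1730/(2π·11.7) = 0.002354 m·K/W
  R'_cellular glass = ln(0.390/0.214)/(2πk) = 0.6002/(2π·0.0559) = 1.709 m·K/W
  R'_aerogel blanket = ln(0.553/0.390)/(2πk) = 0.3492/(2π·0.0130) = 4.275 m·K/W
ΣR = 0.002354 + 1.709 + 4.275 = 5.986 m·K/W
Q' = ΔT/ΣR = (380 K − 285.9 K)/5.986 = 15.7 W/m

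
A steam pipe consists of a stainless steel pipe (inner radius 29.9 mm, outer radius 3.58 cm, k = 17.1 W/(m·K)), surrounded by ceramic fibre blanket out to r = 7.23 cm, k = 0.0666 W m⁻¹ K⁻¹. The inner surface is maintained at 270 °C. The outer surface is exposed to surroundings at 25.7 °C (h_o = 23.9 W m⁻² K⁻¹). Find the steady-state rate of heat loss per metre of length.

Series thermal resistances, inner to outer:
  R'_stainless steel = ln(0.0358/0.0299)/(2πk) = 0.1801/(2π·17.1) = 0.001676 m·K/W
  R'_ceramic fibre blanket = ln(0.0723/0.0358)/(2πk) = 0.7029/(2π·0.0666) = 1.680 m·K/W
  R'_conv,out = 1/(2πr h) = 1/(2π·0.0723·23.9) = 0.09211 m·K/W
ΣR = 0.001676 + 1.680 + 0.09211 = 1.774 m·K/W
Q' = ΔT/ΣR = (270 °C − 25.7 °C)/1.774 = 138 W/m

Q' = 138 W/m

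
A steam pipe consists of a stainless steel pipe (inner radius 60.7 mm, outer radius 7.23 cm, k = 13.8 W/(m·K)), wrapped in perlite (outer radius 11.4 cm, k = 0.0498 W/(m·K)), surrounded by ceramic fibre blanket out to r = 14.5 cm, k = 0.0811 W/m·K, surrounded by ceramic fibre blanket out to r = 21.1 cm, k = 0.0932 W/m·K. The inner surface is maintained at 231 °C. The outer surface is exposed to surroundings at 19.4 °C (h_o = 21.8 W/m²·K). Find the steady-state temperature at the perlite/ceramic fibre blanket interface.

Treat each layer as a resistance in series:
  R'_stainless steel = ln(0.0723/0.0607)/(2πk) = 0.1749/(2π·13.8) = 0.002017 m·K/W
  R'_perlite = ln(0.114/0.0723)/(2πk) = 0.4554/(2π·0.0498) = 1.455 m·K/W
  R'_ceramic fibre blanket = ln(0.145/0.114)/(2πk) = 0.2405/(2π·0.0811) = 0.4720 m·K/W
  R'_ceramic fibre blanket = ln(0.211/0.145)/(2πk) = 0.3751/(2π·0.0932) = 0.6406 m·K/W
  R'_conv,out = 1/(2πr h) = 1/(2π·0.211·21.8) = 0.03460 m·K/W
ΣR = 0.002017 + 1.455 + 0.4720 + 0.6406 + 0.03460 = 2.604 m·K/W
Q' = ΔT/ΣR = (231 °C − 19.4 °C)/2.604 = 81.26 W/m
From the inner boundary to the perlite/ceramic fibre blanket interface, ΣR_partial = 1.457 m·K/W.
T_interface = T_in − Q'·ΣR_partial = 231 °C − (81.26)(1.457) = 113 °C

T = 113 °C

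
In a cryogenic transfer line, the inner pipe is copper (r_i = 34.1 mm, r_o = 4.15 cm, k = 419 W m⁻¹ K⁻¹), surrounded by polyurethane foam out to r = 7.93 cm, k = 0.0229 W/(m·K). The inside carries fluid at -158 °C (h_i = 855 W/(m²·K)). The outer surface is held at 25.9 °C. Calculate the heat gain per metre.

Q' = 40.8 W/m

Treat each layer as a resistance in series:
  R'_conv,in = 1/(2πr h) = 1/(2π·0.0341·855) = 0.005459 m·K/W
  R'_copper = ln(0.0415/0.0341)/(2πk) = 0.1964/(2π·419) = 7.460×10^-5 m·K/W
  R'_polyurethane foam = ln(0.0793/0.0415)/(2πk) = 0.6475/(2π·0.0229) = 4.500 m·K/W
ΣR = 0.005459 + 7.460×10^-5 + 4.500 = 4.506 m·K/W
Q' = ΔT/ΣR = (-158 °C − 25.9 °C)/4.506 = -40.8 W/m
(Negative Q' ⇒ heat flows inward; heat gain = 40.8 W/m.)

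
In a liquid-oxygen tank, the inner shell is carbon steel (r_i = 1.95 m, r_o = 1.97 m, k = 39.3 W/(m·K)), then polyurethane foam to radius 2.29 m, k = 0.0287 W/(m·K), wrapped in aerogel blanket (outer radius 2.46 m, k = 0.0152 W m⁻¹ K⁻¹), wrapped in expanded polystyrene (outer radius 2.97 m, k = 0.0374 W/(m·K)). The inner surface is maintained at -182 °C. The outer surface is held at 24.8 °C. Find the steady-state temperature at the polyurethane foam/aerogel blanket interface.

Treat each layer as a resistance in series:
  R_carbon steel = (1/1.95 − 1/1.97)/(4πk) = 0.005206/(4π·39.3) = 1.054×10^-5 K/W
  R_polyurethane foam = (1/1.97 − 1/2.29)/(4πk) = 0.07093/(4π·0.0287) = 0.1967 K/W
  R_aerogel blanket = (1/2.29 − 1/2.46)/(4πk) = 0.03018/(4π·0.0152) = 0.1580 K/W
  R_expanded polystyrene = (1/2.46 − 1/2.97)/(4πk) = 0.06980/(4π·0.0374) = 0.1485 K/W
ΣR = 1.054×10^-5 + 0.1967 + 0.1580 + 0.1485 = 0.5032 K/W
Q = ΔT/ΣR = (-182 °C − 24.8 °C)/0.5032 = -411.0 W
From the inner boundary to the polyurethane foam/aerogel blanket interface, ΣR_partial = 0.1967 K/W.
T_interface = T_in − Q·ΣR_partial = -182 °C − (-411.0)(0.1967) = -101 °C

T = -101 °C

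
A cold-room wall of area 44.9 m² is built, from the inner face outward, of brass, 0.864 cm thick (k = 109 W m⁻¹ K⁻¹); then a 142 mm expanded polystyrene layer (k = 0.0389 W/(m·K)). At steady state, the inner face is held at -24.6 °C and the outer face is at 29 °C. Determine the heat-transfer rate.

Series thermal resistances, inner to outer:
  R_brass = L/(kA) = 0.00864/(109·44.9) = 1.765×10^-6 K/W
  R_expanded polystyrene = L/(kA) = 0.142/(0.0389·44.9) = 0.08130 K/W
ΣR = 1.765×10^-6 + 0.08130 = 0.08130 K/W
Q = ΔT/ΣR = (-24.6 °C − 29 °C)/0.08130 = -659 W
(Negative Q ⇒ heat flows inward; heat gain = 659 W.)

Q = 659 W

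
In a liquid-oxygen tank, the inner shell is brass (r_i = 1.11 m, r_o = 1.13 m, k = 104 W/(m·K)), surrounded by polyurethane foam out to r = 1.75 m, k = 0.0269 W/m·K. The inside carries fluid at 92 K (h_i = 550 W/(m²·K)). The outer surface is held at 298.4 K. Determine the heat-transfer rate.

Resistance network (inner→outer):
  R_conv,in = 1/(4πr²h) = 1/(4π·1.11²·550) = 1.174×10^-4 K/W
  R_brass = (1/1.11 − 1/1.13)/(4πk) = 0.01595/(4π·104) = 1.220×10^-5 K/W
  R_polyurethane foam = (1/1.13 − 1/1.75)/(4πk) = 0.3135/(4π·0.0269) = 0.9275 K/W
ΣR = 1.174×10^-4 + 1.220×10^-5 + 0.9275 = 0.9276 K/W
Q = ΔT/ΣR = (92 K − 298.4 K)/0.9276 = -223 W
(Negative Q ⇒ heat flows inward; heat gain = 223 W.)

Q = 223 W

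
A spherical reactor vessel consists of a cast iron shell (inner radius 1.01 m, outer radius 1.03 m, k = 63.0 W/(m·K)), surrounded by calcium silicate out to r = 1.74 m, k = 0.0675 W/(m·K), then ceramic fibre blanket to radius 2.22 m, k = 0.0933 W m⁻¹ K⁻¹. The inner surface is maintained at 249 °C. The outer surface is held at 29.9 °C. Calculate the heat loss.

Series thermal resistances, inner to outer:
  R_cast iron = (1/1.01 − 1/1.03)/(4πk) = 0.01923/(4π·63.0) = 2.428×10^-5 K/W
  R_calcium silicate = (1/1.03 − 1/1.74)/(4πk) = 0.3962/(4π·0.0675) = 0.4670 K/W
  R_ceramic fibre blanket = (1/1.74 − 1/2.22)/(4πk) = 0.1243/(4π·0.0933) = 0.1060 K/W
ΣR = 2.428×10^-5 + 0.4670 + 0.1060 = 0.5730 K/W
Q = ΔT/ΣR = (249 °C − 29.9 °C)/0.5730 = 382 W

Q = 382 W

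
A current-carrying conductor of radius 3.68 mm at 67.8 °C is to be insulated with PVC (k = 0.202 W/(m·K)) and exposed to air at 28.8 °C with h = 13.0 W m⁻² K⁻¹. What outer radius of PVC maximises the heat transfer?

r_cr = 1.55 cm

For a cylinder, r_cr = k_ins/h = 0.202/13.0 = 0.0155 m = 1.55 cm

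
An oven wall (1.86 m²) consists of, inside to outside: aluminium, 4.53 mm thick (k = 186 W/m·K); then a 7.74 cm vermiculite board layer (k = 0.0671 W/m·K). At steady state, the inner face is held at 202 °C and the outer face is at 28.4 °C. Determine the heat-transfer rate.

Treat each layer as a resistance in series:
  R_aluminium = L/(kA) = 0.00453/(186·1.86) = 1.309×10^-5 K/W
  R_vermiculite board = L/(kA) = 0.0774/(0.0671·1.86) = 0.6202 K/W
ΣR = 1.309×10^-5 + 0.6202 = 0.6202 K/W
Q = ΔT/ΣR = (202 °C − 28.4 °C)/0.6202 = 280 W

Q = 280 W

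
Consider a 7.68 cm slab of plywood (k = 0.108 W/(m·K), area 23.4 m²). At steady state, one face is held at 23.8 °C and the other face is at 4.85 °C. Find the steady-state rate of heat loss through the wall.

Q = kA·ΔT/L = 0.108 × 23.4 × |23.8 °C − 4.85 °C| / 0.0768 = 624 W

Q = 624 W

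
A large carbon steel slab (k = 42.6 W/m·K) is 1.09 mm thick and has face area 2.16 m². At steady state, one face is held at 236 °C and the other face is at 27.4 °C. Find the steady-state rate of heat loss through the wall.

Q = 17600 kW

Q = kA·ΔT/L = 42.6 × 2.16 × |236 °C − 27.4 °C| / 0.00109 = 1.76×10^7 W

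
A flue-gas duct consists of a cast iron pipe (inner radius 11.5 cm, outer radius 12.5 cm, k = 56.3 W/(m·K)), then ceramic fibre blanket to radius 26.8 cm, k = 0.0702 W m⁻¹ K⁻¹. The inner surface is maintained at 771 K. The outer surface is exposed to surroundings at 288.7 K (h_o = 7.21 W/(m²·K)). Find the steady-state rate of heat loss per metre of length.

Resistance network (inner→outer):
  R'_cast iron = ln(0.125/0.115)/(2πk) = 0.08338/(2π·56.3) = 2.357×10^-4 m·K/W
  R'_ceramic fibre blanket = ln(0.268/0.125)/(2πk) = 0.7627/(2π·0.0702) = 1.729 m·K/W
  R'_conv,out = 1/(2πr h) = 1/(2π·0.268·7.21) = 0.08237 m·K/W
ΣR = 2.357×10^-4 + 1.729 + 0.08237 = 1.812 m·K/W
Q' = ΔT/ΣR = (771 K − 288.7 K)/1.812 = 266 W/m

Q' = 266 W/m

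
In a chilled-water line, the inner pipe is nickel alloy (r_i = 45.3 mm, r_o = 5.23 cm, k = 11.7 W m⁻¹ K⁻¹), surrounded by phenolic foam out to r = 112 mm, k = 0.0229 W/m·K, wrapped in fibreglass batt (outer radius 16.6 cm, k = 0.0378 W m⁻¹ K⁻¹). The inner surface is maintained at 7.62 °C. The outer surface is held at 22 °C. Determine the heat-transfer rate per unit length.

Treat each layer as a resistance in series:
  R'_nickel alloy = ln(0.0523/0.0453)/(2πk) = 0.1437/(2π·11.7) = 0.001955 m·K/W
  R'_phenolic foam = ln(0.112/0.0523)/(2πk) = 0.7615/(2π·0.0229) = 5.292 m·K/W
  R'_fibreglass batt = ln(0.166/0.112)/(2πk) = 0.3935/(2π·0.0378) = 1.657 m·K/W
ΣR = 0.001955 + 5.292 + 1.657 = 6.951 m·K/W
Q' = ΔT/ΣR = (7.62 °C − 22 °C)/6.951 = -2.07 W/m
(Negative Q' ⇒ heat flows inward; heat gain = 2.07 W/m.)

Q' = 2.07 W/m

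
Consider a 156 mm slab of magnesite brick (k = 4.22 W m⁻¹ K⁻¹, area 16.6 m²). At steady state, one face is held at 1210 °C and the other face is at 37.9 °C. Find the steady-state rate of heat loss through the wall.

Q = kA·ΔT/L = 4.22 × 16.6 × |1210 °C − 37.9 °C| / 0.156 = 5.26×10^5 W

Q = 5.26×10^5 W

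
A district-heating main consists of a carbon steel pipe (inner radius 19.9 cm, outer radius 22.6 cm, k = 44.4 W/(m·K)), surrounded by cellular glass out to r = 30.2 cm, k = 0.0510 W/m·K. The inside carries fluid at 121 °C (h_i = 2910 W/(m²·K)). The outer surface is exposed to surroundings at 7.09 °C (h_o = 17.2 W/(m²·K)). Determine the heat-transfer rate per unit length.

Q' = 122 W/m

Resistance network (inner→outer):
  R'_conv,in = 1/(2πr h) = 1/(2π·0.199·2910) = 2.748×10^-4 m·K/W
  R'_carbon steel = ln(0.226/0.199)/(2πk) = 0.1272/(2π·44.4) = 4.561×10^-4 m·K/W
  R'_cellular glass = ln(0.302/0.226)/(2πk) = 0.2899/(2π·0.0510) = 0.9047 m·K/W
  R'_conv,out = 1/(2πr h) = 1/(2π·0.302·17.2) = 0.03064 m·K/W
ΣR = 2.748×10^-4 + 4.561×10^-4 + 0.9047 + 0.03064 = 0.9361 m·K/W
Q' = ΔT/ΣR = (121 °C − 7.09 °C)/0.9361 = 122 W/m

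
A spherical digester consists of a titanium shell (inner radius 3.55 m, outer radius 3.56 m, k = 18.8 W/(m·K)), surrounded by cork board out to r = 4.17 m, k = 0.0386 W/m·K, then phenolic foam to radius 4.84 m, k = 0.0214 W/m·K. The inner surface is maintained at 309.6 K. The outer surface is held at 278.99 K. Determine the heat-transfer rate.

Series thermal resistances, inner to outer:
  R_titanium = (1/3.55 − 1/3.56)/(4πk) = 7.913×10^-4/(4π·18.8) = 3.349×10^-6 K/W
  R_cork board = (1/3.56 − 1/4.17)/(4πk) = 0.04109/(4π·0.0386) = 0.08471 K/W
  R_phenolic foam = (1/4.17 − 1/4.84)/(4πk) = 0.03320/(4π·0.0214) = 0.1234 K/W
ΣR = 3.349×10^-6 + 0.08471 + 0.1234 = 0.2081 K/W
Q = ΔT/ΣR = (309.6 K − 278.99 K)/0.2081 = 147 W

Q = 147 W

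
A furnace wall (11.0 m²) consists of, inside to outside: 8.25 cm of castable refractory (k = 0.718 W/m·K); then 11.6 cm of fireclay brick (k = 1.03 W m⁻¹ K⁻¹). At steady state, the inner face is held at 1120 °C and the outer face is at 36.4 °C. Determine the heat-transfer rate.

Q = 52400 W

Resistance network (inner→outer):
  R_castable refractory = L/(kA) = 0.0825/(0.718·11.0) = 0.01045 K/W
  R_fireclay brick = L/(kA) = 0.116/(1.03·11.0) = 0.01024 K/W
ΣR = 0.01045 + 0.01024 = 0.02069 K/W
Q = ΔT/ΣR = (1120 °C − 36.4 °C)/0.02069 = 52400 W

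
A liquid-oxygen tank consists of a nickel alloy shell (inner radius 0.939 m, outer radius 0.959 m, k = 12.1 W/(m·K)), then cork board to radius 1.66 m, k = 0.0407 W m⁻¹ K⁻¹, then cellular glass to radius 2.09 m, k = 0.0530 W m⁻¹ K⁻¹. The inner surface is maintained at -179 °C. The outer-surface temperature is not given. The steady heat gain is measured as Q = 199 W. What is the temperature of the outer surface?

Sum the resistances:
  R_nickel alloy = (1/0.939 − 1/0.959)/(4πk) = 0.02221/(4π·12.1) = 1.461×10^-4 K/W
  R_cork board = (1/0.959 − 1/1.66)/(4πk) = 0.4403/(4π·0.0407) = 0.8610 K/W
  R_cellular glass = (1/1.66 − 1/2.09)/(4πk) = 0.1239/(4π·0.0530) = 0.1861 K/W
ΣR = 1.047 K/W
ΔT = Q·ΣR = 199 × 1.047 = 208.4 K
Heat flows inward, so T_out = T_in + ΔT = -179 + 208.4 = 29.4 °C

T_out = 29.4 °C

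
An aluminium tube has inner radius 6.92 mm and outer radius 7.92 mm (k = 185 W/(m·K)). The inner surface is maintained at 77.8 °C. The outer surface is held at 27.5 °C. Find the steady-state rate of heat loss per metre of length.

Q' = 2πk·ΔT/ln(r₂/r₁) = 2π × 185 × 50.3 / ln(0.00792/0.00692) = 4.33×10^5 W/m

Q' = 4.33×10^5 W/m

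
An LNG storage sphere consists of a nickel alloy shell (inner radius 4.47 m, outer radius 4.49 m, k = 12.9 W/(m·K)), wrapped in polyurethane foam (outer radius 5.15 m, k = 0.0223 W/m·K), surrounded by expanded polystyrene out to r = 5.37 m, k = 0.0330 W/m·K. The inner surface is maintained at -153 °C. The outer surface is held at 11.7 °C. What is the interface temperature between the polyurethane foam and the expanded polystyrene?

T = -14.4 °C

Series thermal resistances, inner to outer:
  R_nickel alloy = (1/4.47 − 1/4.49)/(4πk) = 9.965×10^-4/(4π·12.9) = 6.147×10^-6 K/W
  R_polyurethane foam = (1/4.49 − 1/5.15)/(4πk) = 0.02854/(4π·0.0223) = 0.1019 K/W
  R_expanded polystyrene = (1/5.15 − 1/5.37)/(4πk) = 0.007955/(4π·0.0330) = 0.01918 K/W
ΣR = 6.147×10^-6 + 0.1019 + 0.01918 = 0.1211 K/W
Q = ΔT/ΣR = (-153 °C − 11.7 °C)/0.1211 = -1360 W
From the inner boundary to the polyurethane foam/expanded polystyrene interface, ΣR_partial = 0.1019 K/W.
T_interface = T_in − Q·ΣR_partial = -153 °C − (-1360)(0.1019) = -14.4 °C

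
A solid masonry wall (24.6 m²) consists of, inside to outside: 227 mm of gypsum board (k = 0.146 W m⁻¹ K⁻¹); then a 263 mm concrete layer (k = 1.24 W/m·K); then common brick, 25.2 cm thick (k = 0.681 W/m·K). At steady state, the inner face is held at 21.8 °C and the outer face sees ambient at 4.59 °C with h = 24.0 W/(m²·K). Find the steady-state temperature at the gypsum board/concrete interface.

T = 9.52 °C

Series thermal resistances, inner to outer:
  R_gypsum board = L/(kA) = 0.227/(0.146·24.6) = 0.06320 K/W
  R_concrete = L/(kA) = 0.263/(1.24·24.6) = 0.008622 K/W
  R_common brick = L/(kA) = 0.252/(0.681·24.6) = 0.01504 K/W
  R_conv,out = 1/(hA) = 1/(24.0·24.6) = 0.001694 K/W
ΣR = 0.06320 + 0.008622 + 0.01504 + 0.001694 = 0.08856 K/W
Q = ΔT/ΣR = (21.8 °C − 4.59 °C)/0.08856 = 194.3 W
From the inner boundary to the gypsum board/concrete interface, ΣR_partial = 0.06320 K/W.
T_interface = T_in − Q·ΣR_partial = 21.8 °C − (194.3)(0.06320) = 9.52 °C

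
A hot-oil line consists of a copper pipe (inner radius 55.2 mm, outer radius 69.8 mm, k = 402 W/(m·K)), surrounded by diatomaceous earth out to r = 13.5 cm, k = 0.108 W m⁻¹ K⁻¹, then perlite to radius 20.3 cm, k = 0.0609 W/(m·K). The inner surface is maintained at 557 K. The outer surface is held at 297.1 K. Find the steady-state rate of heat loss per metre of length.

Series thermal resistances, inner to outer:
  R'_copper = ln(0.0698/0.0552)/(2πk) = 0.2347/(2π·402) = 9.291×10^-5 m·K/W
  R'_diatomaceous earth = ln(0.135/0.0698)/(2πk) = 0.6596/(2π·0.108) = 0.9721 m·K/W
  R'_perlite = ln(0.203/0.135)/(2πk) = 0.4079/(2π·0.0609) = 1.066 m·K/W
ΣR = 9.291×10^-5 + 0.9721 + 1.066 = 2.038 m·K/W
Q' = ΔT/ΣR = (557 K − 297.1 K)/2.038 = 128 W/m

Q' = 128 W/m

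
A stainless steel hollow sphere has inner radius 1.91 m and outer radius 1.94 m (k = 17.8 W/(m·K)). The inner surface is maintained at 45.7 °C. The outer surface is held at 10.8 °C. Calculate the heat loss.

Q = 4πk·ΔT/(1/r₁ − 1/r₂) = 4π × 17.8 × 34.9 / (1/1.91 − 1/1.94) = 9.64×10^5 W

Q = 964 kW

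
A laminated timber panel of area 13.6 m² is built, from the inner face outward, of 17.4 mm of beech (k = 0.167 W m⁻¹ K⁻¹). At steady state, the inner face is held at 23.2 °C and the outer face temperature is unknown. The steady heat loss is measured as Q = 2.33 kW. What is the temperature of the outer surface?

Series resistances:
  R_beech = L/(kA) = 0.0174/(0.167·13.6) = 0.007661 K/W
ΣR = 0.007661 K/W
ΔT = Q·ΣR = 2330 × 0.007661 = 17.85 K
Heat flows outward, so T_out = T_in − ΔT = 23.2 − 17.85 = 5.35 °C

T_out = 5.35 °C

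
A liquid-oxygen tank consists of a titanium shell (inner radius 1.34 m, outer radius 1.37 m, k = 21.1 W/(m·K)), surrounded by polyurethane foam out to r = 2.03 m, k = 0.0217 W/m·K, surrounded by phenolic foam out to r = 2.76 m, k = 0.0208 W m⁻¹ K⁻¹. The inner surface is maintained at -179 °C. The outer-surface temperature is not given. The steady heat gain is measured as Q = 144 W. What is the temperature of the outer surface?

T_out = 18.1 °C

Sum the resistances:
  R_titanium = (1/1.34 − 1/1.37)/(4πk) = 0.01634/(4π·21.1) = 6.163×10^-5 K/W
  R_polyurethane foam = (1/1.37 − 1/2.03)/(4πk) = 0.2373/(4π·0.0217) = 0.8703 K/W
  R_phenolic foam = (1/2.03 − 1/2.76)/(4πk) = 0.1303/(4π·0.0208) = 0.4985 K/W
ΣR = 1.369 K/W
ΔT = Q·ΣR = 144 × 1.369 = 197.1 K
Heat flows inward, so T_out = T_in + ΔT = -179 + 197.1 = 18.1 °C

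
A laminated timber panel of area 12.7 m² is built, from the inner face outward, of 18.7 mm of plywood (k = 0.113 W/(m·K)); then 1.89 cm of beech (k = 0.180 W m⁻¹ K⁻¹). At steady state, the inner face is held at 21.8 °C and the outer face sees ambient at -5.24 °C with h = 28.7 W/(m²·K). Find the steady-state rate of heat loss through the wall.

Treat each layer as a resistance in series:
  R_plywood = L/(kA) = 0.0187/(0.113·12.7) = 0.01303 K/W
  R_beech = L/(kA) = 0.0189/(0.180·12.7) = 0.008268 K/W
  R_conv,out = 1/(hA) = 1/(28.7·12.7) = 0.002744 K/W
ΣR = 0.01303 + 0.008268 + 0.002744 = 0.02404 K/W
Q = ΔT/ΣR = (21.8 °C − -5.24 °C)/0.02404 = 1120 W

Q = 1120 W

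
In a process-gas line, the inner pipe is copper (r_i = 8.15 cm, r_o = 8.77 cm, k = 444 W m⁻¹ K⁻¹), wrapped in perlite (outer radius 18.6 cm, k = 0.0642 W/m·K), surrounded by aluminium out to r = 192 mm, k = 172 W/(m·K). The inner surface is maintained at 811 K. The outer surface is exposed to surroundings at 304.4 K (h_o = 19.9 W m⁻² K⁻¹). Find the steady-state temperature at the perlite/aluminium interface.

T = 315.5 K

Series thermal resistances, inner to outer:
  R'_copper = ln(0.0877/0.0815)/(2πk) = 0.07332/(2π·444) = 2.628×10^-5 m·K/W
  R'_perlite = ln(0.186/0.0877)/(2πk) = 0.7518/(2π·0.0642) = 1.864 m·K/W
  R'_aluminium = ln(0.192/0.186)/(2πk) = 0.03175/(2π·172) = 2.938×10^-5 m·K/W
  R'_conv,out = 1/(2πr h) = 1/(2π·0.192·19.9) = 0.04165 m·K/W
ΣR = 2.628×10^-5 + 1.864 + 2.938×10^-5 + 0.04165 = 1.906 m·K/W
Q' = ΔT/ΣR = (811 K − 304.4 K)/1.906 = 265.8 W/m
From the inner boundary to the perlite/aluminium interface, ΣR_partial = 1.864 m·K/W.
T_interface = T_in − Q'·ΣR_partial = 811 K − (265.8)(1.864) = 315.5 K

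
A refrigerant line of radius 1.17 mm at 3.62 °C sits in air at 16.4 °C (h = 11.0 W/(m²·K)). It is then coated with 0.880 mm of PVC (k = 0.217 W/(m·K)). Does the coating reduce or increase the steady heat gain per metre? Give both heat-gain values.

Critical radius for a cylinder: r_cr = k/h = 0.0197 m = 1.97 cm.
Outer radius after coating: r₂ = 0.00117 + 8.80×10^-4 = 0.002050 m.
Since r₁ < r_cr and r₂ ≤ r_cr, the coating moves toward the maximum at r_cr — heat gain rises.
Bare: R = 1/(2πr₁h) = 12.37 m·K/W; Q = 12.78/12.37 = 1.03 W/m.
Coated: R = R_cond + R_conv = 7.469 m·K/W; Q = 12.78/7.469 = 1.71 W/m.

increases: 1.03 → 1.71 W/m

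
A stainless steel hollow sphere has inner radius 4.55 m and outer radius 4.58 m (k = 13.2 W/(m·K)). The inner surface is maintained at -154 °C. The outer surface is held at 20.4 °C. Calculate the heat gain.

Q = 4πk·ΔT/(1/r₁ − 1/r₂) = 4π × 13.2 × 174.4 / (1/4.55 − 1/4.58) = 2.01×10^7 W

Q = 20100 kW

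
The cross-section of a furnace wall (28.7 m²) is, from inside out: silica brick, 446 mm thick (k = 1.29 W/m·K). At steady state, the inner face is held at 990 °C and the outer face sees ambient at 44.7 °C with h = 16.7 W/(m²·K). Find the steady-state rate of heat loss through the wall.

Treat each layer as a resistance in series:
  R_silica brick = L/(kA) = 0.446/(1.29·28.7) = 0.01205 K/W
  R_conv,out = 1/(hA) = 1/(16.7·28.7) = 0.002086 K/W
ΣR = 0.01205 + 0.002086 = 0.01414 K/W
Q = ΔT/ΣR = (990 °C − 44.7 °C)/0.01414 = 66900 W

Q = 66900 W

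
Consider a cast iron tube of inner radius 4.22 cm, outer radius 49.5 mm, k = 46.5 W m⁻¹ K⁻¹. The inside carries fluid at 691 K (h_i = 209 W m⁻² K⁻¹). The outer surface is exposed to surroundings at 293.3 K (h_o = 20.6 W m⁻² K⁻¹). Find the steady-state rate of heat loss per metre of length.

Q' = 2.28 kW/m

Treat each layer as a resistance in series:
  R'_conv,in = 1/(2πr h) = 1/(2π·0.0422·209) = 0.01805 m·K/W
  R'_cast iron = ln(0.0495/0.0422)/(2πk) = 0.1596/(2π·46.5) = 5.461×10^-4 m·K/W
  R'_conv,out = 1/(2πr h) = 1/(2π·0.0495·20.6) = 0.1561 m·K/W
ΣR = 0.01805 + 5.461×10^-4 + 0.1561 = 0.1747 m·K/W
Q' = ΔT/ΣR = (691 K − 293.3 K)/0.1747 = 2280 W/m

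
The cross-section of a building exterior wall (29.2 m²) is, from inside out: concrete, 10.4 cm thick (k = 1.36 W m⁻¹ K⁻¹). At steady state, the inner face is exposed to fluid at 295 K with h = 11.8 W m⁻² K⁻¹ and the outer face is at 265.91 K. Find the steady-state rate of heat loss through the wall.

Series thermal resistances, inner to outer:
  R_conv,in = 1/(hA) = 1/(11.8·29.2) = 0.002902 K/W
  R_concrete = L/(kA) = 0.104/(1.36·29.2) = 0.002619 K/W
ΣR = 0.002902 + 0.002619 = 0.005521 K/W
Q = ΔT/ΣR = (295 K − 265.91 K)/0.005521 = 5270 W

Q = 5.27 kW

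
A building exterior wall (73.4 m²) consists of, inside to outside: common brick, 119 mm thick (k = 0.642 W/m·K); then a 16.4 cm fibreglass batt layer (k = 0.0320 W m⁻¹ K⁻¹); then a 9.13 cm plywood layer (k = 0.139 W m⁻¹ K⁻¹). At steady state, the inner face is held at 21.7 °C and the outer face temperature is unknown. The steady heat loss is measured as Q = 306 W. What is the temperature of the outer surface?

T_out = -3.18 °C

Sum the resistances:
  R_common brick = L/(kA) = 0.119/(0.642·73.4) = 0.002525 K/W
  R_fibreglass batt = L/(kA) = 0.164/(0.0320·73.4) = 0.06982 K/W
  R_plywood = L/(kA) = 0.0913/(0.139·73.4) = 0.008949 K/W
ΣR = 0.08130 K/W
ΔT = Q·ΣR = 306 × 0.08130 = 24.88 K
Heat flows outward, so T_out = T_in − ΔT = 21.7 − 24.88 = -3.18 °C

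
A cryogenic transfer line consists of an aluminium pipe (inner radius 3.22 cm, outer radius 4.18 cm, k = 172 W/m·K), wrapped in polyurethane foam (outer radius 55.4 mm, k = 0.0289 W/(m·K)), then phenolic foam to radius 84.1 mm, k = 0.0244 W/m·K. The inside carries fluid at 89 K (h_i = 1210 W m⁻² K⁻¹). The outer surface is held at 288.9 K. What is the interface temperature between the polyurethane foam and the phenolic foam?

Treat each layer as a resistance in series:
  R'_conv,in = 1/(2πr h) = 1/(2π·0.0322·1210) = 0.004085 m·K/W
  R'_aluminium = ln(0.0418/0.0322)/(2πk) = 0.2609/(2π·172) = 2.414×10^-4 m·K/W
  R'_polyurethane foam = ln(0.0554/0.0418)/(2πk) = 0.2817/(2π·0.0289) = 1.551 m·K/W
  R'_phenolic foam = ln(0.0841/0.0554)/(2πk) = 0.4174/(2π·0.0244) = 2.723 m·K/W
ΣR = 0.004085 + 2.414×10^-4 + 1.551 + 2.723 = 4.278 m·K/W
Q' = ΔT/ΣR = (89 K − 288.9 K)/4.278 = -46.73 W/m
From the inner boundary to the polyurethane foam/phenolic foam interface, ΣR_partial = 1.555 m·K/W.
T_interface = T_in − Q'·ΣR_partial = 89 K − (-46.73)(1.555) = 162 K

T = 162 K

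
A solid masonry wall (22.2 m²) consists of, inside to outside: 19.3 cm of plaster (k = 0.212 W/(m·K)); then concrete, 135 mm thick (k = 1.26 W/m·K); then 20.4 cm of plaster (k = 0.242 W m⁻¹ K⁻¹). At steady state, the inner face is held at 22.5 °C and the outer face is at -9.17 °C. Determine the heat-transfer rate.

Q = 378 W

Treat each layer as a resistance in series:
  R_plaster = L/(kA) = 0.193/(0.212·22.2) = 0.04101 K/W
  R_concrete = L/(kA) = 0.135/(1.26·22.2) = 0.004826 K/W
  R_plaster = L/(kA) = 0.204/(0.242·22.2) = 0.03797 K/W
ΣR = 0.04101 + 0.004826 + 0.03797 = 0.08381 K/W
Q = ΔT/ΣR = (22.5 °C − -9.17 °C)/0.08381 = 378 W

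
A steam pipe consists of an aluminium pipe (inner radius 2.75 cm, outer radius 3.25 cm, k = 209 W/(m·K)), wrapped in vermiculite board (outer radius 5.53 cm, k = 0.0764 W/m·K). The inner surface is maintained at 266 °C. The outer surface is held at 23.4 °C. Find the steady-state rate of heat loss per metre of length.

Q' = 219 W/m

Treat each layer as a resistance in series:
  R'_aluminium = ln(0.0325/0.0275)/(2πk) = 0.1671/(2π·209) = 1.272×10^-4 m·K/W
  R'_vermiculite board = ln(0.0553/0.0325)/(2πk) = 0.5315/(2π·0.0764) = 1.107 m·K/W
ΣR = 1.272×10^-4 + 1.107 = 1.107 m·K/W
Q' = ΔT/ΣR = (266 °C − 23.4 °C)/1.107 = 219 W/m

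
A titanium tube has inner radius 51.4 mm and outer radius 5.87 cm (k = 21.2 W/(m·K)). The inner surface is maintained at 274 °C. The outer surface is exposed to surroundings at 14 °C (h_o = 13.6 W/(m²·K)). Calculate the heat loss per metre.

Q' = 1300 W/m

Resistance network (inner→outer):
  R'_titanium = ln(0.0587/0.0514)/(2πk) = 0.1328/(2π·21.2) = 9.970×10^-4 m·K/W
  R'_conv,out = 1/(2πr h) = 1/(2π·0.0587·13.6) = 0.1994 m·K/W
ΣR = 9.970×10^-4 + 0.1994 = 0.2004 m·K/W
Q' = ΔT/ΣR = (274 °C − 14 °C)/0.2004 = 1300 W/m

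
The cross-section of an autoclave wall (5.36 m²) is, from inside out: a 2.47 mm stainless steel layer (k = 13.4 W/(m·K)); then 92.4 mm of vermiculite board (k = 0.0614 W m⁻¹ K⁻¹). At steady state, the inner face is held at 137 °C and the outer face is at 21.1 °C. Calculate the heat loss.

Resistance network (inner→outer):
  R_stainless steel = L/(kA) = 0.00247/(13.4·5.36) = 3.439×10^-5 K/W
  R_vermiculite board = L/(kA) = 0.0924/(0.0614·5.36) = 0.2808 K/W
ΣR = 3.439×10^-5 + 0.2808 = 0.2808 K/W
Q = ΔT/ΣR = (137 °C − 21.1 °C)/0.2808 = 413 W

Q = 413 W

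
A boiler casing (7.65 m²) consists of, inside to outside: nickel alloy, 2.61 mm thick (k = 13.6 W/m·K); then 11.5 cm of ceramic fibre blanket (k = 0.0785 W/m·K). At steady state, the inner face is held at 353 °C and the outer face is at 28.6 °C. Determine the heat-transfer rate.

Q = 1690 W

Series thermal resistances, inner to outer:
  R_nickel alloy = L/(kA) = 0.00261/(13.6·7.65) = 2.509×10^-5 K/W
  R_ceramic fibre blanket = L/(kA) = 0.115/(0.0785·7.65) = 0.1915 K/W
ΣR = 2.509×10^-5 + 0.1915 = 0.1915 K/W
Q = ΔT/ΣR = (353 °C − 28.6 °C)/0.1915 = 1690 W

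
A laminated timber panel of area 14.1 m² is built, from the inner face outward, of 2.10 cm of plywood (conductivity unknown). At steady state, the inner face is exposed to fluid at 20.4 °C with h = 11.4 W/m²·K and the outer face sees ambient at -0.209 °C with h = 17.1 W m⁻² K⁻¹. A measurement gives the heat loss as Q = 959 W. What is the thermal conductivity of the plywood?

k = 0.134 W/m·K

ΣR = ΔT/Q = |20.4 − -0.209|/959 = 0.02149 K/W
Known resistances:
  R_conv,in = 1/(hA) = 1/(11.4·14.1) = 0.006221 K/W
  R_conv,out = 1/(hA) = 1/(17.1·14.1) = 0.004147 K/W
R_plywood = ΣR − ΣR_known = 0.02149 − 0.01037 = 0.01112 K/W
L/(kA) = 0.01112 ⇒ k = 0.0210/(0.01112·14.1) = 0.134 W/m·K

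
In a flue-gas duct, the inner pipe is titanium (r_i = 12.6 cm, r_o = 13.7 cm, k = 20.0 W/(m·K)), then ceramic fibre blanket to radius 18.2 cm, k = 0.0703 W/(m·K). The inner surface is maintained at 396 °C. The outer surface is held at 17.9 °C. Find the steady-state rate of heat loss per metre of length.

Series thermal resistances, inner to outer:
  R'_titanium = ln(0.137/0.126)/(2πk) = 0.08370/(2π·20.0) = 6.661×10^-4 m·K/W
  R'_ceramic fibre blanket = ln(0.182/0.137)/(2πk) = 0.2840/(2π·0.0703) = 0.6430 m·K/W
ΣR = 6.661×10^-4 + 0.6430 = 0.6437 m·K/W
Q' = ΔT/ΣR = (396 °C − 17.9 °C)/0.6437 = 587 W/m

Q' = 587 W/m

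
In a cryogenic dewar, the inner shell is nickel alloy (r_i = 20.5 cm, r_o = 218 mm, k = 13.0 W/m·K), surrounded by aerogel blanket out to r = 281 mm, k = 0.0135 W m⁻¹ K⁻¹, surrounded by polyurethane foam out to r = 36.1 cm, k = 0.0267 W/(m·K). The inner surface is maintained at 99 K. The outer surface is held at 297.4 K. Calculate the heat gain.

Series thermal resistances, inner to outer:
  R_nickel alloy = (1/0.205 − 1/0.218)/(4πk) = 0.2909/(4π·13.0) = 0.001781 K/W
  R_aerogel blanket = (1/0.218 − 1/0.281)/(4πk) = 1.028/(4π·0.0135) = 6.062 K/W
  R_polyurethane foam = (1/0.281 − 1/0.361)/(4πk) = 0.7886/(4π·0.0267) = 2.350 K/W
ΣR = 0.001781 + 6.062 + 2.350 = 8.414 K/W
Q = ΔT/ΣR = (99 K − 297.4 K)/8.414 = -23.6 W
(Negative Q ⇒ heat flows inward; heat gain = 23.6 W.)

Q = 23.6 W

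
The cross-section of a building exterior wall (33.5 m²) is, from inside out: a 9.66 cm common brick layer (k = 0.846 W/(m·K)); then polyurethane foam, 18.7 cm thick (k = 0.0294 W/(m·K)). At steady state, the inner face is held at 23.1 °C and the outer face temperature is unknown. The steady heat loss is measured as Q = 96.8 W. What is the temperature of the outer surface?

T_out = 4.39 °C

Sum the resistances:
  R_common brick = L/(kA) = 0.0966/(0.846·33.5) = 0.003408 K/W
  R_polyurethane foam = L/(kA) = 0.187/(0.0294·33.5) = 0.1899 K/W
ΣR = 0.1933 K/W
ΔT = Q·ΣR = 96.8 × 0.1933 = 18.71 K
Heat flows outward, so T_out = T_in − ΔT = 23.1 − 18.71 = 4.39 °C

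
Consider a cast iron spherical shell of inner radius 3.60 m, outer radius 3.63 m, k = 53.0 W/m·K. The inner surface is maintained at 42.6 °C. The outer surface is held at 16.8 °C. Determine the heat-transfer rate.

Q = 7490 kW

Q = 4πk·ΔT/(1/r₁ − 1/r₂) = 4π × 53.0 × 25.8 / (1/3.60 − 1/3.63) = 7.49×10^6 W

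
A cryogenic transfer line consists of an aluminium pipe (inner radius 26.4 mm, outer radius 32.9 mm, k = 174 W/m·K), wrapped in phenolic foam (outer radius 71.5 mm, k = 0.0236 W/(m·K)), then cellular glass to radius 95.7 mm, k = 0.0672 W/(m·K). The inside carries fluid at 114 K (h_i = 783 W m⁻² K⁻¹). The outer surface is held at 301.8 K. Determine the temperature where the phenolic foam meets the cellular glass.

Treat each layer as a resistance in series:
  R'_conv,in = 1/(2πr h) = 1/(2π·0.0264·783) = 0.007699 m·K/W
  R'_aluminium = ln(0.0329/0.0264)/(2πk) = 0.2201/(2π·174) = 2.013×10^-4 m·K/W
  R'_phenolic foam = ln(0.0715/0.0329)/(2πk) = 0.7762/(2π·0.0236) = 5.235 m·K/W
  R'_cellular glass = ln(0.0957/0.0715)/(2πk) = 0.2915/(2π·0.0672) = 0.6904 m·K/W
ΣR = 0.007699 + 2.013×10^-4 + 5.235 + 0.6904 = 5.933 m·K/W
Q' = ΔT/ΣR = (114 K − 301.8 K)/5.933 = -31.65 W/m
From the inner boundary to the phenolic foam/cellular glass interface, ΣR_partial = 5.243 m·K/W.
T_interface = T_in − Q'·ΣR_partial = 114 K − (-31.65)(5.243) = 279.9 K

T = 279.9 K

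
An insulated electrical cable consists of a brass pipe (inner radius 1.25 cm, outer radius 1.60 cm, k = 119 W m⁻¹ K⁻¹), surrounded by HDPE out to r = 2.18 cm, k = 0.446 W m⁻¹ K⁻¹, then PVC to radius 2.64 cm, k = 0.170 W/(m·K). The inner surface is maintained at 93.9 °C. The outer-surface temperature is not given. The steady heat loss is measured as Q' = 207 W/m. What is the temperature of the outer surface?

Sum the resistances:
  R'_brass = ln(0.0160/0.0125)/(2πk) = 0.2469/(2π·119) = 3.302×10^-4 m·K/W
  R'_HDPE = ln(0.0218/0.0160)/(2πk) = 0.3093/(2π·0.446) = 0.1104 m·K/W
  R'_PVC = ln(0.0264/0.0218)/(2πk) = 0.1915/(2π·0.170) = 0.1792 m·K/W
ΣR = 0.2900 m·K/W
ΔT = Q'·ΣR = 207 × 0.2900 = 60.03 K
Heat flows outward, so T_out = T_in − ΔT = 93.9 − 60.03 = 33.9 °C

T_out = 33.9 °C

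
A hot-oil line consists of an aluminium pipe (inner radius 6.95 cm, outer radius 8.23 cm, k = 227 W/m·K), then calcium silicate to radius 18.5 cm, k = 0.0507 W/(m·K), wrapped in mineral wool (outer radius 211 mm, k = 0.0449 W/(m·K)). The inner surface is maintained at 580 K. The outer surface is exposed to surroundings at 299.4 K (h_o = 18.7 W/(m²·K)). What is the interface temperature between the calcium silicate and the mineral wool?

T = 346.0 K

Series thermal resistances, inner to outer:
  R'_aluminium = ln(0.0823/0.0695)/(2πk) = 0.1690/(2π·227) = 1.185×10^-4 m·K/W
  R'_calcium silicate = ln(0.185/0.0823)/(2πk) = 0.8100/(2π·0.0507) = 2.543 m·K/W
  R'_mineral wool = ln(0.211/0.185)/(2πk) = 0.1315/(2π·0.0449) = 0.4661 m·K/W
  R'_conv,out = 1/(2πr h) = 1/(2π·0.211·18.7) = 0.04034 m·K/W
ΣR = 1.185×10^-4 + 2.543 + 0.4661 + 0.04034 = 3.050 m·K/W
Q' = ΔT/ΣR = (580 K − 299.4 K)/3.050 = 92.00 W/m
From the inner boundary to the calcium silicate/mineral wool interface, ΣR_partial = 2.543 m·K/W.
T_interface = T_in − Q'·ΣR_partial = 580 K − (92.00)(2.543) = 346.0 K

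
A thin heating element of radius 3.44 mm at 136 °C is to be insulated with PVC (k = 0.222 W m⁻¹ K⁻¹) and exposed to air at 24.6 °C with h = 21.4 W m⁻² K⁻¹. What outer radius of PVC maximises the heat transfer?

r_cr = 1.04 cm

For a cylinder, r_cr = k_ins/h = 0.222/21.4 = 0.0104 m = 1.04 cm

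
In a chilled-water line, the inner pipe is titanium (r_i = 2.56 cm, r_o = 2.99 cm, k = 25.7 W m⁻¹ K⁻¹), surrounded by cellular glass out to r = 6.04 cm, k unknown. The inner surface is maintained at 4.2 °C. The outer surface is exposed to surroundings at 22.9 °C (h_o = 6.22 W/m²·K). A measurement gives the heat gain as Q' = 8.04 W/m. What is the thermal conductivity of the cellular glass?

k = 0.0589 W/m·K

ΣR = ΔT/Q' = |4.2 − 22.9|/8.04 = 2.326 m·K/W
Known resistances:
  R'_titanium = ln(0.0299/0.0256)/(2πk) = 0.1553/(2π·25.7) = 9.615×10^-4 m·K/W
  R'_conv,out = 1/(2πr h) = 1/(2π·0.0604·6.22) = 0.4236 m·K/W
R_cellular glass = ΣR − ΣR_known = 2.326 − 0.4246 = 1.901 m·K/W
ln(r₂/r₁)/(2πk) = 1.901 ⇒ k = 0.7031/(2π·1.901) = 0.0589 W/m·K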